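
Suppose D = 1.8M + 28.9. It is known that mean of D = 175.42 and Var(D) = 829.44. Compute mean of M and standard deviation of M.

mean of M = 81.4, standard deviation of M = 16

From D = 1.8M + 28.9: mean of D = a·mean of M + b, so mean of M = (mean of D − b)/a = (175.42 − 28.9)/1.8 = 81.4.
standard deviation of D = √829.44 = 28.8.
standard deviation of D = |a|·standard deviation of M, so standard deviation of M = 28.8/|1.8| = 16.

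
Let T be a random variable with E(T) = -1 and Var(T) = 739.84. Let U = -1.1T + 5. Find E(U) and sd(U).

E(U) = 6.1, sd(U) = 29.92

U = -1.1T + 5 is linear with a = -1.1, b = 5.
E(U) = a·E(T) + b = (-1.1)·(-1) + 5 = 6.1.
sd(T) = √739.84 = 27.2.
sd(U) = |a|·sd(T) = |-1.1|·27.2 = 29.92.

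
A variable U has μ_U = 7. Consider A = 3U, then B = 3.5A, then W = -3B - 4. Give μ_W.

μ_W = -224.5

μ_A = 3·7 = 21.
μ_B = 3.5·21 = 73.5.
μ_W = (-3)·73.5 + (-4) = -224.5.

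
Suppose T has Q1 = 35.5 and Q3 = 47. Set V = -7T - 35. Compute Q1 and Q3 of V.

a = -7 < 0 reverses order: Q1(V) comes from Q3(T), Q3(V) from Q1(T).
Q1(V) = (-7)·47 + (-35) = -364; Q3(V) = (-7)·35.5 + (-35) = -283.5.

Q1(V) = -364, Q3(V) = -283.5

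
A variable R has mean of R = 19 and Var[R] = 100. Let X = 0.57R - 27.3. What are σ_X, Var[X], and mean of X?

X = 0.57R - 27.3 is linear with a = 0.57, b = -27.3.
σ_R = √100 = 10.
σ_X = |a|·σ_R = |0.57|·10 = 5.7.
Var[X] = a²·Var[R] = 0.57²·100 = 32.49 (the additive constant -27.3 does not affect variance).
mean of X = a·mean of R + b = 0.57·19 + (-27.3) = -16.47.

σ_X = 5.7, Var[X] = 32.49, mean of X = -16.47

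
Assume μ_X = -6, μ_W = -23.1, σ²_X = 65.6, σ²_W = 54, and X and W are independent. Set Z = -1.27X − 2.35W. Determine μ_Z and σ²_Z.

μ_Z = 61.905, σ²_Z = 404.02124

μ_Z = (-1.27)·μ_X + (-2.35)·μ_W = (-1.27)·(-6) + (-2.35)·(-23.1) = 61.905.
σ²_Z = a²·σ²_X + b²·σ²_W + 2ab·Cov[X, W] with a = -1.27, b = -2.35.
Independence gives Cov[X, W] = 0.
= (-1.27)²·65.6 + (-2.35)²·54 + 2·(-1.27)·(-2.35)·0
= 105.80624 + 298.215 + 0 = 404.02124.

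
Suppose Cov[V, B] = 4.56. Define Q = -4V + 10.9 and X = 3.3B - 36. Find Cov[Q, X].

Cov[Q, X] = -60.192

Cov[Q, X] = a·c·Cov[V, B] = (-4)·3.3·4.56 = -60.192. Additive constants drop out.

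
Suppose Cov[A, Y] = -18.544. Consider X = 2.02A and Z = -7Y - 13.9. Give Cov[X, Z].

Cov[X, Z] = 262.21216

Cov[X, Z] = a·c·Cov[A, Y] = 2.02·(-7)·(-18.544) = 262.21216. Additive constants drop out.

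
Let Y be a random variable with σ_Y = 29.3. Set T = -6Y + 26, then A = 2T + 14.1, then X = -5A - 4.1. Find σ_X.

σ_T = |-6|·29.3 = 175.8.
σ_A = |2|·175.8 = 351.6.
σ_X = |-5|·351.6 = 1758.

σ_X = 1758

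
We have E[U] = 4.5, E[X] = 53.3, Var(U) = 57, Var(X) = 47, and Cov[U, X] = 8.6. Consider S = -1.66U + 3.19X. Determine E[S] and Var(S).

E[S] = 162.557, Var(S) = 544.26502

E[S] = (-1.66)·E[U] + 3.19·E[X] = (-1.66)·4.5 + 3.19·53.3 = 162.557.
Var(S) = a²·Var(U) + b²·Var(X) + 2ab·Cov[U, X] with a = -1.66, b = 3.19.
= (-1.66)²·57 + 3.19²·47 + 2·(-1.66)·3.19·8.6
= 157.0692 + 478.2767 + (-91.08088) = 544.26502.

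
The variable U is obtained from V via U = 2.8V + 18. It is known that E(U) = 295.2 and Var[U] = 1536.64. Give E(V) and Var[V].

E(V) = 99, Var[V] = 196

From U = 2.8V + 18: E(U) = a·E(V) + b, so E(V) = (E(U) − b)/a = (295.2 − 18)/2.8 = 99.
Var[U] = a²·Var[V], so Var[V] = 1536.64/2.8² = 196.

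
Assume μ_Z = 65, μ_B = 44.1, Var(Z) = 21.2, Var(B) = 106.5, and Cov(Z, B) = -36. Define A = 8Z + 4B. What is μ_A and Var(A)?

μ_A = 696.4, Var(A) = 756.8

μ_A = 8·μ_Z + 4·μ_B = 8·65 + 4·44.1 = 696.4.
Var(A) = a²·Var(Z) + b²·Var(B) + 2ab·Cov(Z, B) with a = 8, b = 4.
= 8²·21.2 + 4²·106.5 + 2·8·4·(-36)
= 1356.8 + 1704 + (-2304) = 756.8.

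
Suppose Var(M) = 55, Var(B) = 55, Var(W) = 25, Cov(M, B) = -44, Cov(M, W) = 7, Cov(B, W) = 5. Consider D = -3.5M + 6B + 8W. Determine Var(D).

Var(D) = 6189.75

Var(D) = a²·Var(M) + b²·Var(B) + c²·Var(W) + 2ab·Cov(M, B) + 2ac·Cov(M, W) + 2bc·Cov(B, W), with a = -3.5, b = 6, c = 8.
= 673.75 + 1980 + 1600 + 1848 + (-392) + 480
= 6189.75.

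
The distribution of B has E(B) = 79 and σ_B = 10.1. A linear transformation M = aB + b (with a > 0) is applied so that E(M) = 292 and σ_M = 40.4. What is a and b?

a = 4, b = -24

σ_M = a·σ_B (a > 0), so a = 40.4/10.1 = 4.
E(M) = a·E(B) + b, so b = 292 − 4·79 = -24.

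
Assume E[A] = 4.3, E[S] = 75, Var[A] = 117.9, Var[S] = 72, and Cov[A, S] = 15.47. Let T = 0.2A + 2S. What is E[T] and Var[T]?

E[T] = 150.86, Var[T] = 305.092

E[T] = 0.2·E[A] + 2·E[S] = 0.2·4.3 + 2·75 = 150.86.
Var[T] = a²·Var[A] + b²·Var[S] + 2ab·Cov[A, S] with a = 0.2, b = 2.
= 0.2²·117.9 + 2²·72 + 2·0.2·2·15.47
= 4.716 + 288 + 12.376 = 305.092.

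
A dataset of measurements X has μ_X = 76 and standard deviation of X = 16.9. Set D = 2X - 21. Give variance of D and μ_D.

variance of D = 1142.44, μ_D = 131

D = 2X - 21 is linear with a = 2, b = -21.
variance of X = 16.9² = 285.61.
variance of D = a²·variance of X = 2²·285.61 = 1142.44 (the additive constant -21 does not affect variance).
μ_D = a·μ_X + b = 2·76 + (-21) = 131.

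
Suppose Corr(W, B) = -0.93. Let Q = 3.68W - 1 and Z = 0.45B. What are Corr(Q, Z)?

Linear rescalings preserve correlation up to sign; here the slopes 3.68 and 0.45 have the same sign, so Corr(Q, Z) = Corr(W, B) = -0.93.

Corr(Q, Z) = -0.93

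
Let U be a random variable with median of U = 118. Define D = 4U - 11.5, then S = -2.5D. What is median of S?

median of D = 4·118 + (-11.5) = 460.5.
median of S = (-2.5)·460.5 = -1151.25.

median of S = -1151.25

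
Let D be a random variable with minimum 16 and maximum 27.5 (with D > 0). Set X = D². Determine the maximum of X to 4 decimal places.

max(X) = 756.25

D² is increasing on this domain, so max(X) comes from max(D) = 27.5: max(X) = square(27.5) = 756.25.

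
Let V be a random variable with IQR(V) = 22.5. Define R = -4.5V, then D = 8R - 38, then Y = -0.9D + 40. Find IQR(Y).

IQR(R) = |-4.5|·22.5 = 101.25.
IQR(D) = |8|·101.25 = 810.
IQR(Y) = |-0.9|·810 = 729.

IQR(Y) = 729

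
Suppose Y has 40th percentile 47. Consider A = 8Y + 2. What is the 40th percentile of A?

40th percentile of A = 378

Since a = 8 > 0 the transformation is increasing, so the 40th percentile of A = a·(P_{40} of Y) + b = 8·47 + 2 = 378.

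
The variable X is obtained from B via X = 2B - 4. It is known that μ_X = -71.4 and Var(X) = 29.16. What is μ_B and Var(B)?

μ_B = -33.7, Var(B) = 7.29

From X = 2B - 4: μ_X = a·μ_B + b, so μ_B = (μ_X − b)/a = (-71.4 − (-4))/2 = -33.7.
Var(X) = a²·Var(B), so Var(B) = 29.16/2² = 7.29.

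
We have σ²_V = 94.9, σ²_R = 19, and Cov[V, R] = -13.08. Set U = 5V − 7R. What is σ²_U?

σ²_U = a²·σ²_V + b²·σ²_R + 2ab·Cov[V, R] with a = 5, b = -7.
= 5²·94.9 + (-7)²·19 + 2·5·(-7)·(-13.08)
= 2372.5 + 931 + 915.6 = 4219.1.

σ²_U = 4219.1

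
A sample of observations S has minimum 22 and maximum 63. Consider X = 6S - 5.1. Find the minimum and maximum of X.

min(X) = 126.9, max(X) = 372.9

a = 6 > 0, so min(X) = a·min(S)+b = 6·22 + (-5.1) = 126.9 and max(X) = 6·63 + (-5.1) = 372.9.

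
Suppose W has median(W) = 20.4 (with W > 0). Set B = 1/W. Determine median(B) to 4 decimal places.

1/W is monotone on this domain, so median(B) = 1/(20.4) ≈ 0.049.

median(B) = 0.049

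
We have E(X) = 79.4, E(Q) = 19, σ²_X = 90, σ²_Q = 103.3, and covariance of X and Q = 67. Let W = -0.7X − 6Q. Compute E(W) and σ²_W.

E(W) = -169.58, σ²_W = 4325.7

E(W) = (-0.7)·E(X) + (-6)·E(Q) = (-0.7)·79.4 + (-6)·19 = -169.58.
σ²_W = a²·σ²_X + b²·σ²_Q + 2ab·covariance of X and Q with a = -0.7, b = -6.
= (-0.7)²·90 + (-6)²·103.3 + 2·(-0.7)·(-6)·67
= 44.1 + 3718.8 + 562.8 = 4325.7.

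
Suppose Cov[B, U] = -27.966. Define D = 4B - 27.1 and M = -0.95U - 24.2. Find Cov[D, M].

Cov[D, M] = a·c·Cov[B, U] = 4·(-0.95)·(-27.966) = 106.2708. Additive constants drop out.

Cov[D, M] = 106.2708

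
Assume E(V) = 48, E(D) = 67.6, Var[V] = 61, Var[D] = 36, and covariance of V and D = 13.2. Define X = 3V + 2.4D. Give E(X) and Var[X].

E(X) = 306.24, Var[X] = 946.44

E(X) = 3·E(V) + 2.4·E(D) = 3·48 + 2.4·67.6 = 306.24.
Var[X] = a²·Var[V] + b²·Var[D] + 2ab·covariance of V and D with a = 3, b = 2.4.
= 3²·61 + 2.4²·36 + 2·3·2.4·13.2
= 549 + 207.36 + 190.08 = 946.44.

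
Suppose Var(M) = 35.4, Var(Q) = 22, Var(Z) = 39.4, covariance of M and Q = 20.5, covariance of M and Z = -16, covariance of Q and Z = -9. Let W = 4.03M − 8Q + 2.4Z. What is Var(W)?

Var(W) = 924.12786

Var(W) = a²·Var(M) + b²·Var(Q) + c²·Var(Z) + 2ab·covariance of M and Q + 2ac·covariance of M and Z + 2bc·covariance of Q and Z, with a = 4.03, b = -8, c = 2.4.
= 574.92786 + 1408 + 226.944 + (-1321.84) + (-309.504) + 345.6
= 924.12786.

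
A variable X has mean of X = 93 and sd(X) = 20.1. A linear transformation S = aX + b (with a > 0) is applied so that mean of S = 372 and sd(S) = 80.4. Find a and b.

sd(S) = a·sd(X) (a > 0), so a = 80.4/20.1 = 4.
mean of S = a·mean of X + b, so b = 372 − 4·93 = 0.

a = 4, b = 0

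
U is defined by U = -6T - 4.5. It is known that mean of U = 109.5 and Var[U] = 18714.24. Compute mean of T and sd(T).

From U = -6T - 4.5: mean of U = a·mean of T + b, so mean of T = (mean of U − b)/a = (109.5 − (-4.5))/(-6) = -19.
sd(U) = √18714.24 = 136.8.
sd(U) = |a|·sd(T), so sd(T) = 136.8/|-6| = 22.8.

mean of T = -19, sd(T) = 22.8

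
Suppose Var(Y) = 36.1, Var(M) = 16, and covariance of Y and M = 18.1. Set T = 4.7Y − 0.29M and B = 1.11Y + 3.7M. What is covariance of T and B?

By bilinearity, covariance of T and B = ac·Var(Y) + bd·Var(M) + (ad+bc)·covariance of Y and M, with a=4.7, b=-0.29, c=1.11, d=3.7.
ac·Var(Y) = 4.7·1.11·36.1 = 188.3337
bd·Var(M) = (-0.29)·3.7·16 = -17.168
(ad+bc)·covariance of Y and M = (17.0681)·18.1 = 308.93261
covariance of T and B = 188.3337 + (-17.168) + 308.93261 = 480.09831.

covariance of T and B = 480.09831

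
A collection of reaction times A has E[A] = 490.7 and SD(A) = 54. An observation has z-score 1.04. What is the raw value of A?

A = E[A] + z·SD(A) = 490.7 + 1.04·54 = 546.86.

A = 546.86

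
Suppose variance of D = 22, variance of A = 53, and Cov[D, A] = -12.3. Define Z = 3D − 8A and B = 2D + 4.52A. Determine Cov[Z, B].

By bilinearity, Cov[Z, B] = ac·variance of D + bd·variance of A + (ad+bc)·Cov[D, A], with a=3, b=-8, c=2, d=4.52.
ac·variance of D = 3·2·22 = 132
bd·variance of A = (-8)·4.52·53 = -1916.48
(ad+bc)·Cov[D, A] = (-2.44)·(-12.3) = 30.012
Cov[Z, B] = 132 + (-1916.48) + 30.012 = -1754.468.

Cov[Z, B] = -1754.468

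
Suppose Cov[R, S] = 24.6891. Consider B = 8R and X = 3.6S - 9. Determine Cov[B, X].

Cov[B, X] = a·c·Cov[R, S] = 8·3.6·24.6891 = 711.04608. Additive constants drop out.

Cov[B, X] = 711.04608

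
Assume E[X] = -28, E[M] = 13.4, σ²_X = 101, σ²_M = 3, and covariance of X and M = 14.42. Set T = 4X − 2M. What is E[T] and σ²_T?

E[T] = 4·E[X] + (-2)·E[M] = 4·(-28) + (-2)·13.4 = -138.8.
σ²_T = a²·σ²_X + b²·σ²_M + 2ab·covariance of X and M with a = 4, b = -2.
= 4²·101 + (-2)²·3 + 2·4·(-2)·14.42
= 1616 + 12 + (-230.72) = 1397.28.

E[T] = -138.8, σ²_T = 1397.28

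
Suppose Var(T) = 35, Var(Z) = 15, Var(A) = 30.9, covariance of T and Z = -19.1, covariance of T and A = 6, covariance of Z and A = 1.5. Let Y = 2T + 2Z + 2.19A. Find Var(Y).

Var(Y) = a²·Var(T) + b²·Var(Z) + c²·Var(A) + 2ab·covariance of T and Z + 2ac·covariance of T and A + 2bc·covariance of Z and A, with a = 2, b = 2, c = 2.19.
= 140 + 60 + 148.19949 + (-152.8) + 52.56 + 13.14
= 261.09949.

Var(Y) = 261.09949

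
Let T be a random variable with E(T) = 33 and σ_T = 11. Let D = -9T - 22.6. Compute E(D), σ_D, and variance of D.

D = -9T - 22.6 is linear with a = -9, b = -22.6.
E(D) = a·E(T) + b = (-9)·33 + (-22.6) = -319.6.
σ_D = |a|·σ_T = |-9|·11 = 99.
variance of T = 11² = 121.
variance of D = a²·variance of T = (-9)²·121 = 9801 (the additive constant -22.6 does not affect variance).

E(D) = -319.6, σ_D = 99, variance of D = 9801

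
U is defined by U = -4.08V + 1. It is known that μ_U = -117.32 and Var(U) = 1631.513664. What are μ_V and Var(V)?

μ_V = 29, Var(V) = 98.01

From U = -4.08V + 1: μ_U = a·μ_V + b, so μ_V = (μ_U − b)/a = (-117.32 − 1)/(-4.08) = 29.
Var(U) = a²·Var(V), so Var(V) = 1631.513664/(-4.08)² = 98.01.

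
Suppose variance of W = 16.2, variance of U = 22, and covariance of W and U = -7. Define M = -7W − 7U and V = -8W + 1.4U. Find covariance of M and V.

By bilinearity, covariance of M and V = ac·variance of W + bd·variance of U + (ad+bc)·covariance of W and U, with a=-7, b=-7, c=-8, d=1.4.
ac·variance of W = (-7)·(-8)·16.2 = 907.2
bd·variance of U = (-7)·1.4·22 = -215.6
(ad+bc)·covariance of W and U = (46.2)·(-7) = -323.4
covariance of M and V = 907.2 + (-215.6) + (-323.4) = 368.2.

covariance of M and V = 368.2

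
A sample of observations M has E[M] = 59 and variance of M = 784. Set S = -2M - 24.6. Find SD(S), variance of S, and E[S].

SD(S) = 56, variance of S = 3136, E[S] = -142.6

S = -2M - 24.6 is linear with a = -2, b = -24.6.
SD(M) = √784 = 28.
SD(S) = |a|·SD(M) = |-2|·28 = 56.
variance of S = a²·variance of M = (-2)²·784 = 3136 (the additive constant -24.6 does not affect variance).
E[S] = a·E[M] + b = (-2)·59 + (-24.6) = -142.6.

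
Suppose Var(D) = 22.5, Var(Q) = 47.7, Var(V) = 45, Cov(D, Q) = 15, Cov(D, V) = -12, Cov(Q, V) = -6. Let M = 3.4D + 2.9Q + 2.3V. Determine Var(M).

Var(M) = 927.387

Var(M) = a²·Var(D) + b²·Var(Q) + c²·Var(V) + 2ab·Cov(D, Q) + 2ac·Cov(D, V) + 2bc·Cov(Q, V), with a = 3.4, b = 2.9, c = 2.3.
= 260.1 + 401.157 + 238.05 + 295.8 + (-187.68) + (-80.04)
= 927.387.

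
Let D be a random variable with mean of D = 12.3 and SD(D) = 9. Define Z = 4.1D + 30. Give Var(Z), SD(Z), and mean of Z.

Z = 4.1D + 30 is linear with a = 4.1, b = 30.
Var(D) = 9² = 81.
Var(Z) = a²·Var(D) = 4.1²·81 = 1361.61 (the additive constant 30 does not affect variance).
SD(Z) = |a|·SD(D) = |4.1|·9 = 36.9.
mean of Z = a·mean of D + b = 4.1·12.3 + 30 = 80.43.

Var(Z) = 1361.61, SD(Z) = 36.9, mean of Z = 80.43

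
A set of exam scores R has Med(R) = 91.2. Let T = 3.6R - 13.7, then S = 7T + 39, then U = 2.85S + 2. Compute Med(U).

Med(T) = 3.6·91.2 + (-13.7) = 314.62.
Med(S) = 7·314.62 + 39 = 2241.34.
Med(U) = 2.85·2241.34 + 2 = 6389.819.

Med(U) = 6389.819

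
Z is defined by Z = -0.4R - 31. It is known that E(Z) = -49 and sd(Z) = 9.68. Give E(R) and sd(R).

From Z = -0.4R - 31: E(Z) = a·E(R) + b, so E(R) = (E(Z) − b)/a = (-49 − (-31))/(-0.4) = 45.
sd(Z) = |a|·sd(R), so sd(R) = 9.68/|-0.4| = 24.2.

E(R) = 45, sd(R) = 24.2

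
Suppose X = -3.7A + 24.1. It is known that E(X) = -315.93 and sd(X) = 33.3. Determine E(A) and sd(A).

From X = -3.7A + 24.1: E(X) = a·E(A) + b, so E(A) = (E(X) − b)/a = (-315.93 − 24.1)/(-3.7) = 91.9.
sd(X) = |a|·sd(A), so sd(A) = 33.3/|-3.7| = 9.

E(A) = 91.9, sd(A) = 9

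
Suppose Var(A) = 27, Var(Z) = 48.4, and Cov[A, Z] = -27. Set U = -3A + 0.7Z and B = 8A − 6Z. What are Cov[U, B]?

Cov[U, B] = -1488.48

By bilinearity, Cov[U, B] = ac·Var(A) + bd·Var(Z) + (ad+bc)·Cov[A, Z], with a=-3, b=0.7, c=8, d=-6.
ac·Var(A) = (-3)·8·27 = -648
bd·Var(Z) = 0.7·(-6)·48.4 = -203.28
(ad+bc)·Cov[A, Z] = (23.6)·(-27) = -637.2
Cov[U, B] = -648 + (-203.28) + (-637.2) = -1488.48.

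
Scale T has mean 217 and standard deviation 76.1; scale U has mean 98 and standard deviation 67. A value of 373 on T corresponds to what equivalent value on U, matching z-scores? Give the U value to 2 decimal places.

z = (373 − 217)/76.1 ≈ 2.0499.
U = 98 + z·67 = 98 + (373 − 217)·67/76.1 ≈ 235.35.

U = 235.35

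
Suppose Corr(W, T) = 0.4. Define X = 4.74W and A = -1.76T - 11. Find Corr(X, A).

Linear rescalings preserve |correlation|; the slopes 4.74 and -1.76 have opposite signs, so the correlation flips sign: Corr(X, A) = −Corr(W, T) = -0.4.

Corr(X, A) = -0.4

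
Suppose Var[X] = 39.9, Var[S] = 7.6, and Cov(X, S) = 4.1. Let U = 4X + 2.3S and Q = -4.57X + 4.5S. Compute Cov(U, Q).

By bilinearity, Cov(U, Q) = ac·Var[X] + bd·Var[S] + (ad+bc)·Cov(X, S), with a=4, b=2.3, c=-4.57, d=4.5.
ac·Var[X] = 4·(-4.57)·39.9 = -729.372
bd·Var[S] = 2.3·4.5·7.6 = 78.66
(ad+bc)·Cov(X, S) = (7.489)·4.1 = 30.7049
Cov(U, Q) = -729.372 + 78.66 + 30.7049 = -620.0071.

Cov(U, Q) = -620.0071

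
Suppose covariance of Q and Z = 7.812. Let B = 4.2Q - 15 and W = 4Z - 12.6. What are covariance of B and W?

covariance of B and W = 131.2416

covariance of B and W = a·c·covariance of Q and Z = 4.2·4·7.812 = 131.2416. Additive constants drop out.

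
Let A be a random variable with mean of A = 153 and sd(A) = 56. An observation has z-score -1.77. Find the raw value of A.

A = 53.88

A = mean of A + z·sd(A) = 153 + (-1.77)·56 = 53.88.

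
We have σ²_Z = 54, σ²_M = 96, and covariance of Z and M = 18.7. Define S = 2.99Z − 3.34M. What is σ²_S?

σ²_S = 1180.20416

σ²_S = a²·σ²_Z + b²·σ²_M + 2ab·covariance of Z and M with a = 2.99, b = -3.34.
= 2.99²·54 + (-3.34)²·96 + 2·2.99·(-3.34)·18.7
= 482.7654 + 1070.9376 + (-373.49884) = 1180.20416.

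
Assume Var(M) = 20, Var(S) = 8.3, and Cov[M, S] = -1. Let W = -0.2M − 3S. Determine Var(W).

Var(W) = a²·Var(M) + b²·Var(S) + 2ab·Cov[M, S] with a = -0.2, b = -3.
= (-0.2)²·20 + (-3)²·8.3 + 2·(-0.2)·(-3)·(-1)
= 0.8 + 74.7 + (-1.2) = 74.3.

Var(W) = 74.3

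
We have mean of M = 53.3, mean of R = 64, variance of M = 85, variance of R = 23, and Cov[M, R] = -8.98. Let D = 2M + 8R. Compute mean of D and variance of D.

mean of D = 618.6, variance of D = 1524.64

mean of D = 2·mean of M + 8·mean of R = 2·53.3 + 8·64 = 618.6.
variance of D = a²·variance of M + b²·variance of R + 2ab·Cov[M, R] with a = 2, b = 8.
= 2²·85 + 8²·23 + 2·2·8·(-8.98)
= 340 + 1472 + (-287.36) = 1524.64.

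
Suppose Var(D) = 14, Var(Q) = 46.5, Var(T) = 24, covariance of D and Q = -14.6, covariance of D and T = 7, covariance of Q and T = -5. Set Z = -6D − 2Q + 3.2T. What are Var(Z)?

Var(Z) = a²·Var(D) + b²·Var(Q) + c²·Var(T) + 2ab·covariance of D and Q + 2ac·covariance of D and T + 2bc·covariance of Q and T, with a = -6, b = -2, c = 3.2.
= 504 + 186 + 245.76 + (-350.4) + (-268.8) + 64
= 380.56.

Var(Z) = 380.56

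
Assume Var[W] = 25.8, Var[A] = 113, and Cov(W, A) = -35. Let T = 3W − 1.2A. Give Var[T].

Var[T] = 646.92

Var[T] = a²·Var[W] + b²·Var[A] + 2ab·Cov(W, A) with a = 3, b = -1.2.
= 3²·25.8 + (-1.2)²·113 + 2·3·(-1.2)·(-35)
= 232.2 + 162.72 + 252 = 646.92.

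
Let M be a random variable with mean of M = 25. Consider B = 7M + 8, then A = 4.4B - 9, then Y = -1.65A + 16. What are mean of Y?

mean of Y = -1297.73

mean of B = 7·25 + 8 = 183.
mean of A = 4.4·183 + (-9) = 796.2.
mean of Y = (-1.65)·796.2 + 16 = -1297.73.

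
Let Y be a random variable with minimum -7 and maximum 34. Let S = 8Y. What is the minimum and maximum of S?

a = 8 > 0, so min(S) = a·min(Y)+b = 8·(-7) = -56 and max(S) = 8·34 = 272.

min(S) = -56, max(S) = 272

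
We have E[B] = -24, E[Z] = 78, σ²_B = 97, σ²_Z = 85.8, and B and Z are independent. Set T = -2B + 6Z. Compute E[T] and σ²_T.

E[T] = 516, σ²_T = 3476.8

E[T] = (-2)·E[B] + 6·E[Z] = (-2)·(-24) + 6·78 = 516.
σ²_T = a²·σ²_B + b²·σ²_Z + 2ab·Cov(B, Z) with a = -2, b = 6.
Independence gives Cov(B, Z) = 0.
= (-2)²·97 + 6²·85.8 + 2·(-2)·6·0
= 388 + 3088.8 + 0 = 3476.8.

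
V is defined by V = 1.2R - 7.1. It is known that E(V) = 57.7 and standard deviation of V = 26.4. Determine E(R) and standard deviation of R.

E(R) = 54, standard deviation of R = 22

From V = 1.2R - 7.1: E(V) = a·E(R) + b, so E(R) = (E(V) − b)/a = (57.7 − (-7.1))/1.2 = 54.
standard deviation of V = |a|·standard deviation of R, so standard deviation of R = 26.4/|1.2| = 22.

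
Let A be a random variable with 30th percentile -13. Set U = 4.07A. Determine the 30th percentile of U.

30th percentile of U = -52.91

Since a = 4.07 > 0 the transformation is increasing, so the 30th percentile of U = a·(P_{30} of A) + b = 4.07·(-13) = -52.91.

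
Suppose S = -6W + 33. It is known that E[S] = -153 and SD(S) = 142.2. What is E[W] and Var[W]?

From S = -6W + 33: E[S] = a·E[W] + b, so E[W] = (E[S] − b)/a = (-153 − 33)/(-6) = 31.
Var[S] = 142.2² = 20220.84.
Var[S] = a²·Var[W], so Var[W] = 20220.84/(-6)² = 561.69.

E[W] = 31, Var[W] = 561.69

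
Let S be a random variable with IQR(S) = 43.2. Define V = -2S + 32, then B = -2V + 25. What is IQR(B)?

IQR(B) = 172.8

IQR(V) = |-2|·43.2 = 86.4.
IQR(B) = |-2|·86.4 = 172.8.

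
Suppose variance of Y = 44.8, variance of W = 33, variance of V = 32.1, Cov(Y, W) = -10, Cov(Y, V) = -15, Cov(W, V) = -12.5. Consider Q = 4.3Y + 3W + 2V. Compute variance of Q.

variance of Q = 587.752

variance of Q = a²·variance of Y + b²·variance of W + c²·variance of V + 2ab·Cov(Y, W) + 2ac·Cov(Y, V) + 2bc·Cov(W, V), with a = 4.3, b = 3, c = 2.
= 828.352 + 297 + 128.4 + (-258) + (-258) + (-150)
= 587.752.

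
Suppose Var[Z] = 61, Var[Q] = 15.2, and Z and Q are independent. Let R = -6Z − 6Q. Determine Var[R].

Var[R] = 2743.2

Var[R] = a²·Var[Z] + b²·Var[Q] + 2ab·covariance of Z and Q with a = -6, b = -6.
Independence gives covariance of Z and Q = 0.
= (-6)²·61 + (-6)²·15.2 + 2·(-6)·(-6)·0
= 2196 + 547.2 + 0 = 2743.2.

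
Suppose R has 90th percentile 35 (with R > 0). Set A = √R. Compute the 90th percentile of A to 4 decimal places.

90th percentile of A = 5.9161

√R is increasing, so P_{90}(A) = g(P_{90}(R)) ≈ 5.9161.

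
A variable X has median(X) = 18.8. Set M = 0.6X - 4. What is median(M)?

A linear map preserves order up to sign, so median(M) = a·median(X) + b = 0.6·18.8 + (-4) = 7.28.

median(M) = 7.28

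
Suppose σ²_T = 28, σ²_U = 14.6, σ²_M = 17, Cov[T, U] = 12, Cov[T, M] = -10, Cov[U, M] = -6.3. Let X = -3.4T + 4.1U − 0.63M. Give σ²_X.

σ²_X = a²·σ²_T + b²·σ²_U + c²·σ²_M + 2ab·Cov[T, U] + 2ac·Cov[T, M] + 2bc·Cov[U, M], with a = -3.4, b = 4.1, c = -0.63.
= 323.68 + 245.426 + 6.7473 + (-334.56) + (-42.84) + 32.5458
= 230.9991.

σ²_X = 230.9991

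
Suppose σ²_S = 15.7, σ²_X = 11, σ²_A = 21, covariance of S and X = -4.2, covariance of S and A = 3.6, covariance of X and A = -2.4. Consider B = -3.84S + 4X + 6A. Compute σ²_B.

σ²_B = a²·σ²_S + b²·σ²_X + c²·σ²_A + 2ab·covariance of S and X + 2ac·covariance of S and A + 2bc·covariance of X and A, with a = -3.84, b = 4, c = 6.
= 231.50592 + 176 + 756 + 129.024 + (-165.888) + (-115.2)
= 1011.44192.

σ²_B = 1011.44192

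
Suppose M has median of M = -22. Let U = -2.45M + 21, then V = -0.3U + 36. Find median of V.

median of V = 13.53

median of U = (-2.45)·(-22) + 21 = 74.9.
median of V = (-0.3)·74.9 + 36 = 13.53.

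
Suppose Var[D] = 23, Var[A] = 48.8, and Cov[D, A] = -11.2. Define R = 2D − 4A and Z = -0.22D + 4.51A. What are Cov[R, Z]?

Cov[R, Z] = -1001.352

By bilinearity, Cov[R, Z] = ac·Var[D] + bd·Var[A] + (ad+bc)·Cov[D, A], with a=2, b=-4, c=-0.22, d=4.51.
ac·Var[D] = 2·(-0.22)·23 = -10.12
bd·Var[A] = (-4)·4.51·48.8 = -880.352
(ad+bc)·Cov[D, A] = (9.9)·(-11.2) = -110.88
Cov[R, Z] = -10.12 + (-880.352) + (-110.88) = -1001.352.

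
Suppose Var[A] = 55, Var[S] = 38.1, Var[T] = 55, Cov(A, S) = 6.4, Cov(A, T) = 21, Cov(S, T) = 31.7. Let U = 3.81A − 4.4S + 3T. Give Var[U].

Var[U] = 1459.6023

Var[U] = a²·Var[A] + b²·Var[S] + c²·Var[T] + 2ab·Cov(A, S) + 2ac·Cov(A, T) + 2bc·Cov(S, T), with a = 3.81, b = -4.4, c = 3.
= 798.3855 + 737.616 + 495 + (-214.5792) + 480.06 + (-836.88)
= 1459.6023.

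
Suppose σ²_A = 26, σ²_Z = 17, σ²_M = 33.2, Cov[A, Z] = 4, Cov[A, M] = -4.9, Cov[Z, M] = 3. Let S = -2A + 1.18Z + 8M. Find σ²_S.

σ²_S = 2447.0308

σ²_S = a²·σ²_A + b²·σ²_Z + c²·σ²_M + 2ab·Cov[A, Z] + 2ac·Cov[A, M] + 2bc·Cov[Z, M], with a = -2, b = 1.18, c = 8.
= 104 + 23.6708 + 2124.8 + (-18.88) + 156.8 + 56.64
= 2447.0308.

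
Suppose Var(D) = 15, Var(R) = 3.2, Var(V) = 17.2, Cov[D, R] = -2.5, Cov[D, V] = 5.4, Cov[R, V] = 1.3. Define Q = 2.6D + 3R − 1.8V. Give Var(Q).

Var(Q) = a²·Var(D) + b²·Var(R) + c²·Var(V) + 2ab·Cov[D, R] + 2ac·Cov[D, V] + 2bc·Cov[R, V], with a = 2.6, b = 3, c = -1.8.
= 101.4 + 28.8 + 55.728 + (-39) + (-50.544) + (-14.04)
= 82.344.

Var(Q) = 82.344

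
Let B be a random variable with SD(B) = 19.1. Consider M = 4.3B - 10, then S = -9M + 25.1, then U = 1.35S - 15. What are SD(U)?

SD(U) = 997.8795

SD(M) = |4.3|·19.1 = 82.13.
SD(S) = |-9|·82.13 = 739.17.
SD(U) = |1.35|·739.17 = 997.8795.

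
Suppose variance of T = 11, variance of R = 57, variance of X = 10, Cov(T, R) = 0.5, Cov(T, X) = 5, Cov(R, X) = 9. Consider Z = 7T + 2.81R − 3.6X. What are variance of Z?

variance of Z = a²·variance of T + b²·variance of R + c²·variance of X + 2ab·Cov(T, R) + 2ac·Cov(T, X) + 2bc·Cov(R, X), with a = 7, b = 2.81, c = -3.6.
= 539 + 450.0777 + 129.6 + 19.67 + (-252) + (-182.088)
= 704.2597.

variance of Z = 704.2597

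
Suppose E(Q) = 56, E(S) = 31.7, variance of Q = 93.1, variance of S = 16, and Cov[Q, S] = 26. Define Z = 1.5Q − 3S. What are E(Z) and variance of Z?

E(Z) = 1.5·E(Q) + (-3)·E(S) = 1.5·56 + (-3)·31.7 = -11.1.
variance of Z = a²·variance of Q + b²·variance of S + 2ab·Cov[Q, S] with a = 1.5, b = -3.
= 1.5²·93.1 + (-3)²·16 + 2·1.5·(-3)·26
= 209.475 + 144 + (-234) = 119.475.

E(Z) = -11.1, variance of Z = 119.475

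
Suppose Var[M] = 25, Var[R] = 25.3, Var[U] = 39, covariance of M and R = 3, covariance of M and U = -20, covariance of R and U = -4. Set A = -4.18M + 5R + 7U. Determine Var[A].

Var[A] = a²·Var[M] + b²·Var[R] + c²·Var[U] + 2ab·covariance of M and R + 2ac·covariance of M and U + 2bc·covariance of R and U, with a = -4.18, b = 5, c = 7.
= 436.81 + 632.5 + 1911 + (-125.4) + 1170.4 + (-280)
= 3745.31.

Var[A] = 3745.31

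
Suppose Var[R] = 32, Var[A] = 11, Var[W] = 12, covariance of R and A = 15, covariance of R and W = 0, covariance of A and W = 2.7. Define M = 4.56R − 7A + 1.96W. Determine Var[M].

Var[M] = 218.8064

Var[M] = a²·Var[R] + b²·Var[A] + c²·Var[W] + 2ab·covariance of R and A + 2ac·covariance of R and W + 2bc·covariance of A and W, with a = 4.56, b = -7, c = 1.96.
= 665.3952 + 539 + 46.0992 + (-957.6) + 0 + (-74.088)
= 218.8064.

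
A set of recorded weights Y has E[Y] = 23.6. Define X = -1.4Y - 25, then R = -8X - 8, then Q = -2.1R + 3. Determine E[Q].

E[X] = (-1.4)·23.6 + (-25) = -58.04.
E[R] = (-8)·(-58.04) + (-8) = 456.32.
E[Q] = (-2.1)·456.32 + 3 = -955.272.

E[Q] = -955.272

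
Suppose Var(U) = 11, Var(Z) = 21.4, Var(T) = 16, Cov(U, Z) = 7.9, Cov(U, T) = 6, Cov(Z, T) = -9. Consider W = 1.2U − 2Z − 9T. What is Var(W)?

Var(W) = 905.92

Var(W) = a²·Var(U) + b²·Var(Z) + c²·Var(T) + 2ab·Cov(U, Z) + 2ac·Cov(U, T) + 2bc·Cov(Z, T), with a = 1.2, b = -2, c = -9.
= 15.84 + 85.6 + 1296 + (-37.92) + (-129.6) + (-324)
= 905.92.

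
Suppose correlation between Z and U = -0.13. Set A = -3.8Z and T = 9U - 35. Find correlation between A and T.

correlation between A and T = 0.13

Linear rescalings preserve |correlation|; the slopes -3.8 and 9 have opposite signs, so the correlation flips sign: correlation between A and T = −correlation between Z and U = 0.13.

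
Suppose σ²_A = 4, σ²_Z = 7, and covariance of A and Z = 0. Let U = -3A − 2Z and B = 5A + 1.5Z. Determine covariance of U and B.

By bilinearity, covariance of U and B = ac·σ²_A + bd·σ²_Z + (ad+bc)·covariance of A and Z, with a=-3, b=-2, c=5, d=1.5.
ac·σ²_A = (-3)·5·4 = -60
bd·σ²_Z = (-2)·1.5·7 = -21
(ad+bc)·covariance of A and Z = (-14.5)·0 = 0
covariance of U and B = -60 + (-21) + 0 = -81.

covariance of U and B = -81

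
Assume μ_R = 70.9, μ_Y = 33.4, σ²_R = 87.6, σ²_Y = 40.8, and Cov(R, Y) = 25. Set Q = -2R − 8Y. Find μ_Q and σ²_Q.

μ_Q = -409, σ²_Q = 3761.6

μ_Q = (-2)·μ_R + (-8)·μ_Y = (-2)·70.9 + (-8)·33.4 = -409.
σ²_Q = a²·σ²_R + b²·σ²_Y + 2ab·Cov(R, Y) with a = -2, b = -8.
= (-2)²·87.6 + (-8)²·40.8 + 2·(-2)·(-8)·25
= 350.4 + 2611.2 + 800 = 3761.6.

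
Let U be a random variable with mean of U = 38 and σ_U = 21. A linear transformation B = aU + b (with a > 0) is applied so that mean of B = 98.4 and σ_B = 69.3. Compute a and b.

a = 3.3, b = -27

σ_B = a·σ_U (a > 0), so a = 69.3/21 = 3.3.
mean of B = a·mean of U + b, so b = 98.4 − 3.3·38 = -27.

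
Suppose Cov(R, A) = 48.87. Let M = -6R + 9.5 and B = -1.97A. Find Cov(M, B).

Cov(M, B) = a·c·Cov(R, A) = (-6)·(-1.97)·48.87 = 577.6434. Additive constants drop out.

Cov(M, B) = 577.6434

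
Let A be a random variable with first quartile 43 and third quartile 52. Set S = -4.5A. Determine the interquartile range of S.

IQR(S) = 40.5

IQR of A = Q3 − Q1 = 52 − 43 = 9.
Under S = aA + b, IQR(S) = |a|·IQR(A) = |-4.5|·9 = 40.5 (shifts cancel; spread scales by |a|).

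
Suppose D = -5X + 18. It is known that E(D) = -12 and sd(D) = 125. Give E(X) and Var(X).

From D = -5X + 18: E(D) = a·E(X) + b, so E(X) = (E(D) − b)/a = (-12 − 18)/(-5) = 6.
Var(D) = 125² = 15625.
Var(D) = a²·Var(X), so Var(X) = 15625/(-5)² = 625.

E(X) = 6, Var(X) = 625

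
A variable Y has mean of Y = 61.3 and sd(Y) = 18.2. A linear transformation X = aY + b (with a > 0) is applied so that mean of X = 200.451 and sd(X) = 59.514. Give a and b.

sd(X) = a·sd(Y) (a > 0), so a = 59.514/18.2 = 3.27.
mean of X = a·mean of Y + b, so b = 200.451 − 3.27·61.3 = 0.

a = 3.27, b = 0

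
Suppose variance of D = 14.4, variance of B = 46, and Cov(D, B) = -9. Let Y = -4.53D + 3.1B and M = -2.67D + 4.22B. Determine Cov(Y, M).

Cov(Y, M) = 1022.48384

By bilinearity, Cov(Y, M) = ac·variance of D + bd·variance of B + (ad+bc)·Cov(D, B), with a=-4.53, b=3.1, c=-2.67, d=4.22.
ac·variance of D = (-4.53)·(-2.67)·14.4 = 174.16944
bd·variance of B = 3.1·4.22·46 = 601.772
(ad+bc)·Cov(D, B) = (-27.3936)·(-9) = 246.5424
Cov(Y, M) = 174.16944 + 601.772 + 246.5424 = 1022.48384.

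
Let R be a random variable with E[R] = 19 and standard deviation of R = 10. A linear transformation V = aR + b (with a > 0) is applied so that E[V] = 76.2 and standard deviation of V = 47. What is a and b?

standard deviation of V = a·standard deviation of R (a > 0), so a = 47/10 = 4.7.
E[V] = a·E[R] + b, so b = 76.2 − 4.7·19 = -13.1.

a = 4.7, b = -13.1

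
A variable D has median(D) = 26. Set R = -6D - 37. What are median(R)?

A linear map preserves order up to sign, so median(R) = a·median(D) + b = (-6)·26 + (-37) = -193.

median(R) = -193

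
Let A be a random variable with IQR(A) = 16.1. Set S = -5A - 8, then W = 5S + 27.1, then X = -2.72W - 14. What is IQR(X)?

IQR(S) = |-5|·16.1 = 80.5.
IQR(W) = |5|·80.5 = 402.5.
IQR(X) = |-2.72|·402.5 = 1094.8.

IQR(X) = 1094.8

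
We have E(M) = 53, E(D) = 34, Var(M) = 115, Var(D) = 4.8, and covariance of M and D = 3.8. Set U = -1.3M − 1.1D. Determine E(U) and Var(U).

E(U) = -106.3, Var(U) = 211.026

E(U) = (-1.3)·E(M) + (-1.1)·E(D) = (-1.3)·53 + (-1.1)·34 = -106.3.
Var(U) = a²·Var(M) + b²·Var(D) + 2ab·covariance of M and D with a = -1.3, b = -1.1.
= (-1.3)²·115 + (-1.1)²·4.8 + 2·(-1.3)·(-1.1)·3.8
= 194.35 + 5.808 + 10.868 = 211.026.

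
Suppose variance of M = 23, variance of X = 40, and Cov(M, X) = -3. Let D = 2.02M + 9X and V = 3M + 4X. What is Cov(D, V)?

Cov(D, V) = 1474.14

By bilinearity, Cov(D, V) = ac·variance of M + bd·variance of X + (ad+bc)·Cov(M, X), with a=2.02, b=9, c=3, d=4.
ac·variance of M = 2.02·3·23 = 139.38
bd·variance of X = 9·4·40 = 1440
(ad+bc)·Cov(M, X) = (35.08)·(-3) = -105.24
Cov(D, V) = 139.38 + 1440 + (-105.24) = 1474.14.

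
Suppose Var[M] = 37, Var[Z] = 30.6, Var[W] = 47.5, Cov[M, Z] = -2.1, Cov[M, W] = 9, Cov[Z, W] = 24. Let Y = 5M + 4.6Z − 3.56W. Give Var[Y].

Var[Y] = a²·Var[M] + b²·Var[Z] + c²·Var[W] + 2ab·Cov[M, Z] + 2ac·Cov[M, W] + 2bc·Cov[Z, W], with a = 5, b = 4.6, c = -3.56.
= 925 + 647.496 + 601.996 + (-96.6) + (-320.4) + (-786.048)
= 971.444.

Var[Y] = 971.444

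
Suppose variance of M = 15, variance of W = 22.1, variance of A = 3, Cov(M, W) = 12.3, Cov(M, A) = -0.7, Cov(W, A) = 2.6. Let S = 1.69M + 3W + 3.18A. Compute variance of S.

variance of S = 438.88482

variance of S = a²·variance of M + b²·variance of W + c²·variance of A + 2ab·Cov(M, W) + 2ac·Cov(M, A) + 2bc·Cov(W, A), with a = 1.69, b = 3, c = 3.18.
= 42.8415 + 198.9 + 30.3372 + 124.722 + (-7.52388) + 49.608
= 438.88482.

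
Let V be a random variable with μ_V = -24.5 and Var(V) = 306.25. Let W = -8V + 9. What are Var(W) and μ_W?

Var(W) = 19600, μ_W = 205

W = -8V + 9 is linear with a = -8, b = 9.
Var(W) = a²·Var(V) = (-8)²·306.25 = 19600 (the additive constant 9 does not affect variance).
μ_W = a·μ_V + b = (-8)·(-24.5) + 9 = 205.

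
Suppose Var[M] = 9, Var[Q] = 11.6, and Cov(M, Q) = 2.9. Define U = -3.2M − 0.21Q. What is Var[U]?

Var[U] = a²·Var[M] + b²·Var[Q] + 2ab·Cov(M, Q) with a = -3.2, b = -0.21.
= (-3.2)²·9 + (-0.21)²·11.6 + 2·(-3.2)·(-0.21)·2.9
= 92.16 + 0.51156 + 3.8976 = 96.56916.

Var[U] = 96.56916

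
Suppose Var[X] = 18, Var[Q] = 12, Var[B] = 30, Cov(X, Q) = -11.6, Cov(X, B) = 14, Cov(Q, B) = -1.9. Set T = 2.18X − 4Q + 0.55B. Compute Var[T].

Var[T] = a²·Var[X] + b²·Var[Q] + c²·Var[B] + 2ab·Cov(X, Q) + 2ac·Cov(X, B) + 2bc·Cov(Q, B), with a = 2.18, b = -4, c = 0.55.
= 85.5432 + 192 + 9.075 + 202.304 + 33.572 + 8.36
= 530.8542.

Var[T] = 530.8542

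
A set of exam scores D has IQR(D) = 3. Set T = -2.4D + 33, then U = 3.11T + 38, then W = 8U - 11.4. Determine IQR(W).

IQR(T) = |-2.4|·3 = 7.2.
IQR(U) = |3.11|·7.2 = 22.392.
IQR(W) = |8|·22.392 = 179.136.

IQR(W) = 179.136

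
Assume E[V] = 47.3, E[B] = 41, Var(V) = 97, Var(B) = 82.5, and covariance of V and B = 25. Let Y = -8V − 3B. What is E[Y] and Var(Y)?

E[Y] = -501.4, Var(Y) = 8150.5

E[Y] = (-8)·E[V] + (-3)·E[B] = (-8)·47.3 + (-3)·41 = -501.4.
Var(Y) = a²·Var(V) + b²·Var(B) + 2ab·covariance of V and B with a = -8, b = -3.
= (-8)²·97 + (-3)²·82.5 + 2·(-8)·(-3)·25
= 6208 + 742.5 + 1200 = 8150.5.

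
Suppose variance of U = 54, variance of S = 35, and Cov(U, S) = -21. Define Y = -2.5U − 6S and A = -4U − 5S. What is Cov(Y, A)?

Cov(Y, A) = 823.5

By bilinearity, Cov(Y, A) = ac·variance of U + bd·variance of S + (ad+bc)·Cov(U, S), with a=-2.5, b=-6, c=-4, d=-5.
ac·variance of U = (-2.5)·(-4)·54 = 540
bd·variance of S = (-6)·(-5)·35 = 1050
(ad+bc)·Cov(U, S) = (36.5)·(-21) = -766.5
Cov(Y, A) = 540 + 1050 + (-766.5) = 823.5.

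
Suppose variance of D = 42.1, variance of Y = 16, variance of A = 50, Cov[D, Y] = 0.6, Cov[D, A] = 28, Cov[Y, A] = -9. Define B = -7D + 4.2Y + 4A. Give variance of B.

variance of B = a²·variance of D + b²·variance of Y + c²·variance of A + 2ab·Cov[D, Y] + 2ac·Cov[D, A] + 2bc·Cov[Y, A], with a = -7, b = 4.2, c = 4.
= 2062.9 + 282.24 + 800 + (-35.28) + (-1568) + (-302.4)
= 1239.46.

variance of B = 1239.46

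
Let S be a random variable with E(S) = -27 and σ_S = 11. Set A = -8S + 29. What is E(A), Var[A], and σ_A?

A = -8S + 29 is linear with a = -8, b = 29.
E(A) = a·E(S) + b = (-8)·(-27) + 29 = 245.
Var[S] = 11² = 121.
Var[A] = a²·Var[S] = (-8)²·121 = 7744 (the additive constant 29 does not affect variance).
σ_A = |a|·σ_S = |-8|·11 = 88.

E(A) = 245, Var[A] = 7744, σ_A = 88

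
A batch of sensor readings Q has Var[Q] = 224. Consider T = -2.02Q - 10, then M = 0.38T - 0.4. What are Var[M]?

Var[M] = 131.98298624

Var[T] = (-2.02)²·224 = 914.0096.
Var[M] = 0.38²·914.0096 = 131.98298624.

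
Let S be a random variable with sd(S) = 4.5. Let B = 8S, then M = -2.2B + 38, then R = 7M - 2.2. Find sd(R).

sd(B) = |8|·4.5 = 36.
sd(M) = |-2.2|·36 = 79.2.
sd(R) = |7|·79.2 = 554.4.

sd(R) = 554.4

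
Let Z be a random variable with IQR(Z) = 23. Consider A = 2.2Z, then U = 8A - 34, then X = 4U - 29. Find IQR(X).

IQR(X) = 1619.2

IQR(A) = |2.2|·23 = 50.6.
IQR(U) = |8|·50.6 = 404.8.
IQR(X) = |4|·404.8 = 1619.2.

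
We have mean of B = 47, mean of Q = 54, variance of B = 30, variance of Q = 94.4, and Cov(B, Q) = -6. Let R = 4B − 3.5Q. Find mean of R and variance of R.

mean of R = -1, variance of R = 1804.4

mean of R = 4·mean of B + (-3.5)·mean of Q = 4·47 + (-3.5)·54 = -1.
variance of R = a²·variance of B + b²·variance of Q + 2ab·Cov(B, Q) with a = 4, b = -3.5.
= 4²·30 + (-3.5)²·94.4 + 2·4·(-3.5)·(-6)
= 480 + 1156.4 + 168 = 1804.4.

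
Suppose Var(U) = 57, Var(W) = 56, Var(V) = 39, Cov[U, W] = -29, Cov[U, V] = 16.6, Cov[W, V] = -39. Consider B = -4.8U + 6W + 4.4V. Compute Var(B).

Var(B) = a²·Var(U) + b²·Var(W) + c²·Var(V) + 2ab·Cov[U, W] + 2ac·Cov[U, V] + 2bc·Cov[W, V], with a = -4.8, b = 6, c = 4.4.
= 1313.28 + 2016 + 755.04 + 1670.4 + (-701.184) + (-2059.2)
= 2994.336.

Var(B) = 2994.336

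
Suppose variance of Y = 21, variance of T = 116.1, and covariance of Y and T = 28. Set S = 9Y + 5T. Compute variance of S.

variance of S = a²·variance of Y + b²·variance of T + 2ab·covariance of Y and T with a = 9, b = 5.
= 9²·21 + 5²·116.1 + 2·9·5·28
= 1701 + 2902.5 + 2520 = 7123.5.

variance of S = 7123.5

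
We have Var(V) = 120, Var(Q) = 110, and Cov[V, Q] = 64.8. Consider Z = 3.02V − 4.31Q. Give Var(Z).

Var(Z) = a²·Var(V) + b²·Var(Q) + 2ab·Cov[V, Q] with a = 3.02, b = -4.31.
= 3.02²·120 + (-4.31)²·110 + 2·3.02·(-4.31)·64.8
= 1094.448 + 2043.371 + (-1686.89952) = 1450.91948.

Var(Z) = 1450.91948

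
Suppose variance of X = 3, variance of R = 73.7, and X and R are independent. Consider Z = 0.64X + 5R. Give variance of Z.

variance of Z = a²·variance of X + b²·variance of R + 2ab·covariance of X and R with a = 0.64, b = 5.
Independence gives covariance of X and R = 0.
= 0.64²·3 + 5²·73.7 + 2·0.64·5·0
= 1.2288 + 1842.5 + 0 = 1843.7288.

variance of Z = 1843.7288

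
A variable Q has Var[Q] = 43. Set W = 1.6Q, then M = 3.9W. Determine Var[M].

Var[M] = 1674.3168

Var[W] = 1.6²·43 = 110.08.
Var[M] = 3.9²·110.08 = 1674.3168.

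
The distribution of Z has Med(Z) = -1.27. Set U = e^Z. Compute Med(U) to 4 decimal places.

e^Z is monotone on this domain, so Med(U) = exp(-1.27) ≈ 0.2808.

Med(U) = 0.2808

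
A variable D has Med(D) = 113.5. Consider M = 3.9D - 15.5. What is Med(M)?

A linear map preserves order up to sign, so Med(M) = a·Med(D) + b = 3.9·113.5 + (-15.5) = 427.15.

Med(M) = 427.15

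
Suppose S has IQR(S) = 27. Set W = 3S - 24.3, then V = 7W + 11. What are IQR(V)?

IQR(V) = 567

IQR(W) = |3|·27 = 81.
IQR(V) = |7|·81 = 567.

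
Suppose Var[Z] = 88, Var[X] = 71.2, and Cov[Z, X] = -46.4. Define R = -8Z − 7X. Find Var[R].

Var[R] = a²·Var[Z] + b²·Var[X] + 2ab·Cov[Z, X] with a = -8, b = -7.
= (-8)²·88 + (-7)²·71.2 + 2·(-8)·(-7)·(-46.4)
= 5632 + 3488.8 + (-5196.8) = 3924.

Var[R] = 3924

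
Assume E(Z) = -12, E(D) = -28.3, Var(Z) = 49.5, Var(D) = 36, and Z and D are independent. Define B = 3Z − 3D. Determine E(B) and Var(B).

E(B) = 48.9, Var(B) = 769.5

E(B) = 3·E(Z) + (-3)·E(D) = 3·(-12) + (-3)·(-28.3) = 48.9.
Var(B) = a²·Var(Z) + b²·Var(D) + 2ab·Cov[Z, D] with a = 3, b = -3.
Independence gives Cov[Z, D] = 0.
= 3²·49.5 + (-3)²·36 + 2·3·(-3)·0
= 445.5 + 324 + 0 = 769.5.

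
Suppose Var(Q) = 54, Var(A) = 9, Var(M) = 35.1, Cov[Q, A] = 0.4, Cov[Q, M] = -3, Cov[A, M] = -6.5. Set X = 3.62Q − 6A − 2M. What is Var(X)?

Var(X) = a²·Var(Q) + b²·Var(A) + c²·Var(M) + 2ab·Cov[Q, A] + 2ac·Cov[Q, M] + 2bc·Cov[A, M], with a = 3.62, b = -6, c = -2.
= 707.6376 + 324 + 140.4 + (-17.376) + 43.44 + (-156)
= 1042.1016.

Var(X) = 1042.1016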